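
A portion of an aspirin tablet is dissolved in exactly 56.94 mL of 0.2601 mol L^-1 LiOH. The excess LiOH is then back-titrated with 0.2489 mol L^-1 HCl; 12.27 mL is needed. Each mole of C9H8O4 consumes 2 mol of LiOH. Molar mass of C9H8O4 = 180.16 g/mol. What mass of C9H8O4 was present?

1.06 g

Total n(LiOH) added = 0.2601 x 0.05694 = 0.01481 mol.
n(HCl) used = 0.2489 x 0.01227 = 0.003054 mol, which equals the excess n(LiOH).
So n(LiOH) consumed by the sample = 0.01481 - 0.003054 = 0.01176 mol.
n(C9H8O4) = 0.01176 / 2 = 0.005878 mol.
mass = 0.005878 mol x 180.16 g/mol = 1.06 g.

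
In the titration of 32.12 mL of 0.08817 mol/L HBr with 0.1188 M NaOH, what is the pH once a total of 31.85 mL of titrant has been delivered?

n(acid) = 0.08817 x 0.03212 = 0.002832 mol; n(NaOH) added = 0.1188 x 0.03185 = 0.003784 mol.
Base is in excess by 0.003784 - 0.002832 = 0.0009518 mol in a total volume of 0.06397 L.
[OH^-] = 0.0009518/0.06397 = 0.01488 M, so pOH = 1.83 and pH = 14.00 - 1.83 = 12.17.

12.17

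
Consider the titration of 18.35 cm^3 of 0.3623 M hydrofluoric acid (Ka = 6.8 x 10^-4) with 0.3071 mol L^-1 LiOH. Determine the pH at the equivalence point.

8.19

n(HF) = 0.3623 x 0.01835 = 0.006648 mol; V(LiOH) at equivalence = 0.006648/0.3071 = 0.02165 L.
At equivalence all the acid is converted to F-; total volume = 0.01835 + 0.02165 = 0.04000 L, so [F-] = 0.006648/0.04000 = 0.1662 M.
Kb = Kw/Ka = 1.0e-14 / 6.8 x 10^-4 = 1.47e-11.
[OH^-] = sqrt(Kb x [F-]) = sqrt(1.47e-11 x 0.1662) = 1.56e-6 M.
pOH = 5.81, so pH = 14.00 - 5.81 = 8.19.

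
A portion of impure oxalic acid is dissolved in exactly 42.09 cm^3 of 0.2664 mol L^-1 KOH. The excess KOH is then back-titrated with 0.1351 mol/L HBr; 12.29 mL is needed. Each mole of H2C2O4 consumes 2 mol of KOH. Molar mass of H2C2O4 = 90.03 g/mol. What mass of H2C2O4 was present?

Total n(KOH) added = 0.2664 x 0.04209 = 0.01121 mol.
n(HBr) used = 0.1351 x 0.01229 = 0.001660 mol, which equals the excess n(KOH).
So n(KOH) consumed by the sample = 0.01121 - 0.001660 = 0.009552 mol.
n(H2C2O4) = 0.009552 / 2 = 0.004776 mol.
mass = 0.004776 mol x 90.03 g/mol = 0.430 g.

0.430 g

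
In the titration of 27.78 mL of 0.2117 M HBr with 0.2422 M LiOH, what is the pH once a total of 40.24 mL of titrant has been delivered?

n(acid) = 0.2117 x 0.02778 = 0.005881 mol; n(LiOH) added = 0.2422 x 0.04024 = 0.009746 mol.
Base is in excess by 0.009746 - 0.005881 = 0.003865 mol in a total volume of 0.06802 L.
[OH^-] = 0.003865/0.06802 = 0.05682 M, so pOH = 1.25 and pH = 14.00 - 1.25 = 12.75.

12.75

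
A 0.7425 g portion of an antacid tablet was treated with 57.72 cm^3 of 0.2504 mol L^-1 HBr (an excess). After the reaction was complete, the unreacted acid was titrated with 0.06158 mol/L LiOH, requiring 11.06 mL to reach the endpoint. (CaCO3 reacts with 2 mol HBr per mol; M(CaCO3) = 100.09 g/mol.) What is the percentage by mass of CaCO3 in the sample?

92.8%

Total n(HBr) added = 0.2504 x 0.05772 = 0.01445 mol.
n(LiOH) used = 0.06158 x 0.01106 = 0.0006811 mol, which equals the excess n(HBr).
So n(HBr) consumed by the sample = 0.01445 - 0.0006811 = 0.01377 mol.
n(CaCO3) = 0.01377 / 2 = 0.006886 mol.
mass CaCO3 = 0.006886 x 100.09 = 0.6892 g, so %CaCO3 = 0.6892/0.7425 x 100 = 92.8%.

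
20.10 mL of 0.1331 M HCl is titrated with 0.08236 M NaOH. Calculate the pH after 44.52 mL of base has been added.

n(acid) = 0.1331 x 0.02010 = 0.002675 mol; n(NaOH) added = 0.08236 x 0.04452 = 0.003667 mol.
Base is in excess by 0.003667 - 0.002675 = 0.0009914 mol in a total volume of 0.06462 L.
[OH^-] = 0.0009914/0.06462 = 0.01534 M, so pOH = 1.81 and pH = 14.00 - 1.81 = 12.19.

12.19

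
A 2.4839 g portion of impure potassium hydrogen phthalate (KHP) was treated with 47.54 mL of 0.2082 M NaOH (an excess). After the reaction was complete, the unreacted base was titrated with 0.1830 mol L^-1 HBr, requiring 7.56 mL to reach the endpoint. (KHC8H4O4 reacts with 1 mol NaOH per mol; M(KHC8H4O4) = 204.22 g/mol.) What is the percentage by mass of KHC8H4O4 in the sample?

70.0%

Total n(NaOH) added = 0.2082 x 0.04754 = 0.009898 mol.
n(HBr) used = 0.1830 x 0.007560 = 0.001383 mol, which equals the excess n(NaOH).
So n(NaOH) consumed by the sample = 0.009898 - 0.001383 = 0.008514 mol.
n(KHC8H4O4) = 0.008514 / 1 = 0.008514 mol.
mass KHC8H4O4 = 0.008514 x 204.22 = 1.739 g, so %KHC8H4O4 = 1.739/2.4839 x 100 = 70.0%.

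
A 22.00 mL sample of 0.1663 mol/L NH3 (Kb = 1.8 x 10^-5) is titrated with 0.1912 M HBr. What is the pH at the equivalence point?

n(NH3) = 0.1663 x 0.02200 = 0.003659 mol; V(HBr) at equivalence = 0.003659/0.1912 = 0.01913 L.
At equivalence the base is fully converted to NH4+; total volume = 0.04113 L, so [NH4+] = 0.003659/0.04113 = 0.08894 M.
Ka(NH4+) = Kw/Kb = 1.0e-14 / 1.8 x 10^-5 = 5.56e-10.
[H^+] = sqrt(Ka x [NH4+]) = sqrt(5.56e-10 x 0.08894) = 7.03e-6 M.
pH = -log(7.03e-6) = 5.15.

5.15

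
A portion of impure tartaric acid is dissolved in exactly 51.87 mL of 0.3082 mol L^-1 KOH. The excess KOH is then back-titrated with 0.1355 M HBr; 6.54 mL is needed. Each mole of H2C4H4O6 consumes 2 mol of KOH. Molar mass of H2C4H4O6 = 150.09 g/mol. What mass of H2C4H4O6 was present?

Total n(KOH) added = 0.3082 x 0.05187 = 0.01599 mol.
n(HBr) used = 0.1355 x 0.006540 = 0.0008862 mol, which equals the excess n(KOH).
So n(KOH) consumed by the sample = 0.01599 - 0.0008862 = 0.01510 mol.
n(H2C4H4O6) = 0.01510 / 2 = 0.007550 mol.
mass = 0.007550 mol x 150.09 g/mol = 1.13 g.

1.13 g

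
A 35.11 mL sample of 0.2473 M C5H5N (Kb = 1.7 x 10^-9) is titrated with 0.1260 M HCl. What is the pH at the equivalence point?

n(C5H5N) = 0.2473 x 0.03511 = 0.008683 mol; V(HCl) at equivalence = 0.008683/0.1260 = 0.06891 L.
At equivalence the base is fully converted to C5H5NH+; total volume = 0.1040 L, so [C5H5NH+] = 0.008683/0.1040 = 0.08347 M.
Ka(C5H5NH+) = Kw/Kb = 1.0e-14 / 1.7 x 10^-9 = 5.88e-6.
[H^+] = sqrt(Ka x [C5H5NH+]) = sqrt(5.88e-6 x 0.08347) = 0.000701 M.
pH = -log(0.000701) = 3.15.

3.15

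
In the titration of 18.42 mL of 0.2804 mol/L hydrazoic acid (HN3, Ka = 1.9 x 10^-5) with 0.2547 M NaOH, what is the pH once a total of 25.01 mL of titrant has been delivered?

n(acid) = 0.2804 x 0.01842 = 0.005165 mol; n(NaOH) added = 0.2547 x 0.02501 = 0.006370 mol.
Base is in excess by 0.006370 - 0.005165 = 0.001205 mol in a total volume of 0.04343 L.
[OH^-] = 0.001205/0.04343 = 0.02775 M, so pOH = 1.56 and pH = 14.00 - 1.56 = 12.44.

12.44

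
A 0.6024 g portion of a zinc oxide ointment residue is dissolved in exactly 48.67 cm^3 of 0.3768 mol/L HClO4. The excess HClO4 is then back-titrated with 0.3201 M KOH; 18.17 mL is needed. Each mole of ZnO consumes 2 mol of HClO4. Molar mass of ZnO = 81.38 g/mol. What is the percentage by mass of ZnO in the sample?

Total n(HClO4) added = 0.3768 x 0.04867 = 0.01834 mol.
n(KOH) used = 0.3201 x 0.01817 = 0.005816 mol, which equals the excess n(HClO4).
So n(HClO4) consumed by the sample = 0.01834 - 0.005816 = 0.01252 mol.
n(ZnO) = 0.01252 / 2 = 0.006261 mol.
mass ZnO = 0.006261 x 81.38 = 0.5095 g, so %ZnO = 0.5095/0.6024 x 100 = 84.6%.

84.6%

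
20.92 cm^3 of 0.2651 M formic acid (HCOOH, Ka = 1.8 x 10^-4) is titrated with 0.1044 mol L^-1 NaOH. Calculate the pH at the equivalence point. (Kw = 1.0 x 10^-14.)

8.31

n(HCOOH) = 0.2651 x 0.02092 = 0.005546 mol; V(NaOH) at equivalence = 0.005546/0.1044 = 0.05312 L.
At equivalence all the acid is converted to HCOO-; total volume = 0.02092 + 0.05312 = 0.07404 L, so [HCOO-] = 0.005546/0.07404 = 0.07490 M.
Kb = Kw/Ka = 1.0e-14 / 1.8 x 10^-4 = 5.56e-11.
[OH^-] = sqrt(Kb x [HCOO-]) = sqrt(5.56e-11 x 0.07490) = 2.04e-6 M.
pOH = 5.69, so pH = 14.00 - 5.69 = 8.31.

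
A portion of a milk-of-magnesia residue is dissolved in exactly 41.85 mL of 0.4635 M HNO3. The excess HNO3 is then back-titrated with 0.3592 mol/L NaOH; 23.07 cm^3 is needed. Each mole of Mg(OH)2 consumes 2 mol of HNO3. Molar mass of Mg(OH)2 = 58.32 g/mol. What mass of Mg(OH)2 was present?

0.324 g

Total n(HNO3) added = 0.4635 x 0.04185 = 0.01940 mol.
n(NaOH) used = 0.3592 x 0.02307 = 0.008287 mol, which equals the excess n(HNO3).
So n(HNO3) consumed by the sample = 0.01940 - 0.008287 = 0.01111 mol.
n(Mg(OH)2) = 0.01111 / 2 = 0.005555 mol.
mass = 0.005555 mol x 58.32 g/mol = 0.324 g.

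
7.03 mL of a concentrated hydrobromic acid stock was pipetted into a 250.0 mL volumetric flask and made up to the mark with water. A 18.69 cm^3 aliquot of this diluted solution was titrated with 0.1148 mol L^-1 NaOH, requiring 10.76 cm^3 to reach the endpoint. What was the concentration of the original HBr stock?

2.35 M

n(NaOH) = 0.1148 x 0.01076 = 0.001235 mol.
n(HBr) in the aliquot = 0.001235 mol.
[diluted HBr] = 0.001235 / 0.01869 = 0.06609 M.
Dilution factor = 250.0/7.030 = 35.56, so [stock] = 0.06609 x 35.56 = 2.35 M.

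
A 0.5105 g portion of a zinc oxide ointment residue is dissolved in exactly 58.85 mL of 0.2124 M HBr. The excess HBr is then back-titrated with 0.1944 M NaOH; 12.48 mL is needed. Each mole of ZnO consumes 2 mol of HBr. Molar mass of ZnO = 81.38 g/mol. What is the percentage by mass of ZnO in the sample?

80.3%

Total n(HBr) added = 0.2124 x 0.05885 = 0.01250 mol.
n(NaOH) used = 0.1944 x 0.01248 = 0.002426 mol, which equals the excess n(HBr).
So n(HBr) consumed by the sample = 0.01250 - 0.002426 = 0.01007 mol.
n(ZnO) = 0.01007 / 2 = 0.005037 mol.
mass ZnO = 0.005037 x 81.38 = 0.4099 g, so %ZnO = 0.4099/0.5105 x 100 = 80.3%.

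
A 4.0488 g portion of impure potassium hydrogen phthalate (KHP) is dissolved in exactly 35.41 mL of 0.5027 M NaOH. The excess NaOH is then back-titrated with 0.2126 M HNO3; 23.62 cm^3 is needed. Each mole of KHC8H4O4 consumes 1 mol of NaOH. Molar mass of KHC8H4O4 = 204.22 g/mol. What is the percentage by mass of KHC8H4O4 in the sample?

64.5%

Total n(NaOH) added = 0.5027 x 0.03541 = 0.01780 mol.
n(HNO3) used = 0.2126 x 0.02362 = 0.005022 mol, which equals the excess n(NaOH).
So n(NaOH) consumed by the sample = 0.01780 - 0.005022 = 0.01278 mol.
n(KHC8H4O4) = 0.01278 / 1 = 0.01278 mol.
mass KHC8H4O4 = 0.01278 x 204.22 = 2.610 g, so %KHC8H4O4 = 2.610/4.0488 x 100 = 64.5%.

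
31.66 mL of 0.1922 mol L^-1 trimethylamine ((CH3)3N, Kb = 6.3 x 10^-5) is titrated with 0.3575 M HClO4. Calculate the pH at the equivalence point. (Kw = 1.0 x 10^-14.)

5.35

n((CH3)3N) = 0.1922 x 0.03166 = 0.006085 mol; V(HClO4) at equivalence = 0.006085/0.3575 = 0.01702 L.
At equivalence the base is fully converted to (CH3)3NH+; total volume = 0.04868 L, so [(CH3)3NH+] = 0.006085/0.04868 = 0.1250 M.
Ka((CH3)3NH+) = Kw/Kb = 1.0e-14 / 6.3 x 10^-5 = 1.59e-10.
[H^+] = sqrt(Ka x [(CH3)3NH+]) = sqrt(1.59e-10 x 0.1250) = 4.45e-6 M.
pH = -log(4.45e-6) = 5.35.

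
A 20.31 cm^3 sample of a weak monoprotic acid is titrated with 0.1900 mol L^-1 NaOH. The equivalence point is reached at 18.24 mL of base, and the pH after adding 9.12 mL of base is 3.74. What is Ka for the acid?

9.12 mL is half of the equivalence volume, so this is the half-equivalence point where [HA] = [A^-].
At half-equivalence pH = pKa, so pKa = 3.74.
Ka = 10^(-3.74) = 1.8 x 10^-4.

1.8 x 10^-4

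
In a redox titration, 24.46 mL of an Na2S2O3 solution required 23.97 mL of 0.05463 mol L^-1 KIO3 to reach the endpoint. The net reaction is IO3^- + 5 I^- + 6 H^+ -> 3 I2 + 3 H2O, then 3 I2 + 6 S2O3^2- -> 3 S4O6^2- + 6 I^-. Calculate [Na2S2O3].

n(KIO3) = 0.05463 x 0.02397 = 0.001309 mol.
From the balanced equation, 1 mol KIO3 reacts with 6 mol Na2S2O3, so n(Na2S2O3) = 0.001309 x 6/1 = 0.007857 mol.
[Na2S2O3] = 0.007857 / 0.02446 L = 0.321 M.

0.321 M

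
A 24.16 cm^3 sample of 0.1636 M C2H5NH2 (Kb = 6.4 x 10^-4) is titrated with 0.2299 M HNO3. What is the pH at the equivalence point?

5.91

n(C2H5NH2) = 0.1636 x 0.02416 = 0.003953 mol; V(HNO3) at equivalence = 0.003953/0.2299 = 0.01719 L.
At equivalence the base is fully converted to C2H5NH3+; total volume = 0.04135 L, so [C2H5NH3+] = 0.003953/0.04135 = 0.09558 M.
Ka(C2H5NH3+) = Kw/Kb = 1.0e-14 / 6.4 x 10^-4 = 1.56e-11.
[H^+] = sqrt(Ka x [C2H5NH3+]) = sqrt(1.56e-11 x 0.09558) = 1.22e-6 M.
pH = -log(1.22e-6) = 5.91.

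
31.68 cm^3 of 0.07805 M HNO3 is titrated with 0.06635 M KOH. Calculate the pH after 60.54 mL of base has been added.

12.22

n(acid) = 0.07805 x 0.03168 = 0.002473 mol; n(KOH) added = 0.06635 x 0.06054 = 0.004017 mol.
Base is in excess by 0.004017 - 0.002473 = 0.001544 mol in a total volume of 0.09222 L.
[OH^-] = 0.001544/0.09222 = 0.01674 M, so pOH = 1.78 and pH = 14.00 - 1.78 = 12.22.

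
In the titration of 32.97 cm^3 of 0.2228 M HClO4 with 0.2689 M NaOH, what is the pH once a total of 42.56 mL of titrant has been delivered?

12.73

n(acid) = 0.2228 x 0.03297 = 0.007346 mol; n(NaOH) added = 0.2689 x 0.04256 = 0.01144 mol.
Base is in excess by 0.01144 - 0.007346 = 0.004099 mol in a total volume of 0.07553 L.
[OH^-] = 0.004099/0.07553 = 0.05427 M, so pOH = 1.27 and pH = 14.00 - 1.27 = 12.73.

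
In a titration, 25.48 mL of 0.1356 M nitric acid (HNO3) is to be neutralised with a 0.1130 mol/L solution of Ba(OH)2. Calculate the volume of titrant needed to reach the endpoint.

15.3 mL

n(HNO3) = 0.1356 mol/L x 0.02548 L = 0.003455 mol.
The neutralisation is 2 HNO3 : 1 Ba(OH)2, so n(Ba(OH)2) = 0.003455 x 1/2 = 0.001728 mol.
V(Ba(OH)2) = 0.001728 / 0.1130 = 0.01529 L = 15.3 mL.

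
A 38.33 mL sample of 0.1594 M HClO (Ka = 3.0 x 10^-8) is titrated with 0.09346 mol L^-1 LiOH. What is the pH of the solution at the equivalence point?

n(HClO) = 0.1594 x 0.03833 = 0.006110 mol; V(LiOH) at equivalence = 0.006110/0.09346 = 0.06537 L.
At equivalence all the acid is converted to ClO-; total volume = 0.03833 + 0.06537 = 0.1037 L, so [ClO-] = 0.006110/0.1037 = 0.05892 M.
Kb = Kw/Ka = 1.0e-14 / 3.0 x 10^-8 = 3.33e-7.
[OH^-] = sqrt(Kb x [ClO-]) = sqrt(3.33e-7 x 0.05892) = 0.000140 M.
pOH = 3.85, so pH = 14.00 - 3.85 = 10.15.

10.15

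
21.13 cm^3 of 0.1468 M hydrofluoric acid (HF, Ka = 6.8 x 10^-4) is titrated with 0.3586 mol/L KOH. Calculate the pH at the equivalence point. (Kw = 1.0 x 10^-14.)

n(HF) = 0.1468 x 0.02113 = 0.003102 mol; V(KOH) at equivalence = 0.003102/0.3586 = 0.008650 L.
At equivalence all the acid is converted to F-; total volume = 0.02113 + 0.008650 = 0.02978 L, so [F-] = 0.003102/0.02978 = 0.1042 M.
Kb = Kw/Ka = 1.0e-14 / 6.8 x 10^-4 = 1.47e-11.
[OH^-] = sqrt(Kb x [F-]) = sqrt(1.47e-11 x 0.1042) = 1.24e-6 M.
pOH = 5.91, so pH = 14.00 - 5.91 = 8.09.

8.09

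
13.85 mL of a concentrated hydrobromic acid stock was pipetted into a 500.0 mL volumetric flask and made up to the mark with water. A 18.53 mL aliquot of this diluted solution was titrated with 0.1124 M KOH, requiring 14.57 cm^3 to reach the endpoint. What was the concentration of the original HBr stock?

3.19 M

n(KOH) = 0.1124 x 0.01457 = 0.001638 mol.
n(HBr) in the aliquot = 0.001638 mol.
[diluted HBr] = 0.001638 / 0.01853 = 0.08838 M.
Dilution factor = 500.0/13.85 = 36.10, so [stock] = 0.08838 x 36.10 = 3.19 M.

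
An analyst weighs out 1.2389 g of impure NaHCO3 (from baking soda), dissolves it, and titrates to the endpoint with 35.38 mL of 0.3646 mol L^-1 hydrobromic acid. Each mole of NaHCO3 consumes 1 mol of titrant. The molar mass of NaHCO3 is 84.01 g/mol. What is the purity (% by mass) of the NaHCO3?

n(HBr) = 0.3646 x 0.03538 = 0.01290 mol.
n(NaHCO3) = 0.01290 / 1 = 0.01290 mol.
mass of NaHCO3 = 0.01290 x 84.01 = 1.084 g.
% purity = 1.084 / 1.2389 x 100 = 87.5%.

87.5%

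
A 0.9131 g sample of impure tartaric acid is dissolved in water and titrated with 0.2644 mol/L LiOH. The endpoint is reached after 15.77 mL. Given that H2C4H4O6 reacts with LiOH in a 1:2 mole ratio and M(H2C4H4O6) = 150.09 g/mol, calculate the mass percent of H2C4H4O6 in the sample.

34.3%

n(LiOH) = 0.2644 x 0.01577 = 0.004170 mol.
n(H2C4H4O6) = 0.004170 / 2 = 0.002085 mol.
mass of H2C4H4O6 = 0.002085 x 150.09 = 0.3129 g.
% purity = 0.3129 / 0.9131 x 100 = 34.3%.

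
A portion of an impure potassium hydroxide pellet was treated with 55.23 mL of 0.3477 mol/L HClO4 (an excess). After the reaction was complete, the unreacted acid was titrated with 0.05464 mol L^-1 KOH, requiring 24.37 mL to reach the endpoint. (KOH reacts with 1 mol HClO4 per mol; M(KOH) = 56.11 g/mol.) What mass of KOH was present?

1.00 g

Total n(HClO4) added = 0.3477 x 0.05523 = 0.01920 mol.
n(KOH) used = 0.05464 x 0.02437 = 0.001332 mol, which equals the excess n(HClO4).
So n(HClO4) consumed by the sample = 0.01920 - 0.001332 = 0.01787 mol.
n(KOH) = 0.01787 / 1 = 0.01787 mol.
mass = 0.01787 mol x 56.11 g/mol = 1.00 g.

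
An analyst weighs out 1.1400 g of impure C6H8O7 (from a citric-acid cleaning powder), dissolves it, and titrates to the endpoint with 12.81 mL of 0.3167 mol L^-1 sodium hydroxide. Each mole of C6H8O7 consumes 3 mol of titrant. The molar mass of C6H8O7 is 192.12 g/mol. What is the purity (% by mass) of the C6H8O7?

22.8%

n(NaOH) = 0.3167 x 0.01281 = 0.004057 mol.
n(C6H8O7) = 0.004057 / 3 = 0.001352 mol.
mass of C6H8O7 = 0.001352 x 192.12 = 0.2598 g.
% purity = 0.2598 / 1.1400 x 100 = 22.8%.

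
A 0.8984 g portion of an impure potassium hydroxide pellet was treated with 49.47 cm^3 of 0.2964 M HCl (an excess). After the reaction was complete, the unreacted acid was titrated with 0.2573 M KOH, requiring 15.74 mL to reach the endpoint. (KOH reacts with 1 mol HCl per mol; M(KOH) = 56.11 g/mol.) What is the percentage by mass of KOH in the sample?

Total n(HCl) added = 0.2964 x 0.04947 = 0.01466 mol.
n(KOH) used = 0.2573 x 0.01574 = 0.004050 mol, which equals the excess n(HCl).
So n(HCl) consumed by the sample = 0.01466 - 0.004050 = 0.01061 mol.
n(KOH) = 0.01061 / 1 = 0.01061 mol.
mass KOH = 0.01061 x 56.11 = 0.5955 g, so %KOH = 0.5955/0.8984 x 100 = 66.3%.

66.3%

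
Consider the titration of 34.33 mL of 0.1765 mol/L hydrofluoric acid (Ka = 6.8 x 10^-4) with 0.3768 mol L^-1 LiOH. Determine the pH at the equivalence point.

8.12

n(HF) = 0.1765 x 0.03433 = 0.006059 mol; V(LiOH) at equivalence = 0.006059/0.3768 = 0.01608 L.
At equivalence all the acid is converted to F-; total volume = 0.03433 + 0.01608 = 0.05041 L, so [F-] = 0.006059/0.05041 = 0.1202 M.
Kb = Kw/Ka = 1.0e-14 / 6.8 x 10^-4 = 1.47e-11.
[OH^-] = sqrt(Kb x [F-]) = sqrt(1.47e-11 x 0.1202) = 1.33e-6 M.
pOH = 5.88, so pH = 14.00 - 5.88 = 8.12.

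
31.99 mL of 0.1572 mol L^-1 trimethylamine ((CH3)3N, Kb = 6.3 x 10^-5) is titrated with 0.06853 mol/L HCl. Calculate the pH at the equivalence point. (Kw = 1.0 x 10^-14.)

5.56

n((CH3)3N) = 0.1572 x 0.03199 = 0.005029 mol; V(HCl) at equivalence = 0.005029/0.06853 = 0.07338 L.
At equivalence the base is fully converted to (CH3)3NH+; total volume = 0.1054 L, so [(CH3)3NH+] = 0.005029/0.1054 = 0.04772 M.
Ka((CH3)3NH+) = Kw/Kb = 1.0e-14 / 6.3 x 10^-5 = 1.59e-10.
[H^+] = sqrt(Ka x [(CH3)3NH+]) = sqrt(1.59e-10 x 0.04772) = 2.75e-6 M.
pH = -log(2.75e-6) = 5.56.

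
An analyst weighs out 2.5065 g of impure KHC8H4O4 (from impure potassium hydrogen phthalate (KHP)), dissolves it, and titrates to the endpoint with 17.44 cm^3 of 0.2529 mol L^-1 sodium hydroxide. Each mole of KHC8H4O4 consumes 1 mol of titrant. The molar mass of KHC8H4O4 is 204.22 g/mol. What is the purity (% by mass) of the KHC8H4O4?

n(NaOH) = 0.2529 x 0.01744 = 0.004411 mol.
n(KHC8H4O4) = 0.004411 / 1 = 0.004411 mol.
mass of KHC8H4O4 = 0.004411 x 204.22 = 0.9007 g.
% purity = 0.9007 / 2.5065 x 100 = 35.9%.

35.9%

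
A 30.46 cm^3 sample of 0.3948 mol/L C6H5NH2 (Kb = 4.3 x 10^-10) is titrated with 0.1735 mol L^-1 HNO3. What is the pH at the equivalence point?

n(C6H5NH2) = 0.3948 x 0.03046 = 0.01203 mol; V(HNO3) at equivalence = 0.01203/0.1735 = 0.06931 L.
At equivalence the base is fully converted to C6H5NH3+; total volume = 0.09977 L, so [C6H5NH3+] = 0.01203/0.09977 = 0.1205 M.
Ka(C6H5NH3+) = Kw/Kb = 1.0e-14 / 4.3 x 10^-10 = 2.33e-5.
[H^+] = sqrt(Ka x [C6H5NH3+]) = sqrt(2.33e-5 x 0.1205) = 0.00167 M.
pH = -log(0.00167) = 2.78.

2.78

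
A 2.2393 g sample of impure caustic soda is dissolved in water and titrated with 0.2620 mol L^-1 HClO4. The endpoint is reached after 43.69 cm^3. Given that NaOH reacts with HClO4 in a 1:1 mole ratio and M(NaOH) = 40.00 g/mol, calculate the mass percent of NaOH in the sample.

20.4%

n(HClO4) = 0.2620 x 0.04369 = 0.01145 mol.
n(NaOH) = 0.01145 / 1 = 0.01145 mol.
mass of NaOH = 0.01145 x 40.00 = 0.4579 g.
% purity = 0.4579 / 2.2393 x 100 = 20.4%.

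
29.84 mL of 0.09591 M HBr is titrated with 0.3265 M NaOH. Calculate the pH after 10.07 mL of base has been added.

12.03

n(acid) = 0.09591 x 0.02984 = 0.002862 mol; n(NaOH) added = 0.3265 x 0.01007 = 0.003288 mol.
Base is in excess by 0.003288 - 0.002862 = 0.0004259 mol in a total volume of 0.03991 L.
[OH^-] = 0.0004259/0.03991 = 0.01067 M, so pOH = 1.97 and pH = 14.00 - 1.97 = 12.03.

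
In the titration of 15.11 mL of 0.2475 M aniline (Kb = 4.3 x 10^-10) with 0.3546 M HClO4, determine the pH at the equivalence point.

n(C6H5NH2) = 0.2475 x 0.01511 = 0.003740 mol; V(HClO4) at equivalence = 0.003740/0.3546 = 0.01055 L.
At equivalence the base is fully converted to C6H5NH3+; total volume = 0.02566 L, so [C6H5NH3+] = 0.003740/0.02566 = 0.1458 M.
Ka(C6H5NH3+) = Kw/Kb = 1.0e-14 / 4.3 x 10^-10 = 2.33e-5.
[H^+] = sqrt(Ka x [C6H5NH3+]) = sqrt(2.33e-5 x 0.1458) = 0.00184 M.
pH = -log(0.00184) = 2.73.

2.73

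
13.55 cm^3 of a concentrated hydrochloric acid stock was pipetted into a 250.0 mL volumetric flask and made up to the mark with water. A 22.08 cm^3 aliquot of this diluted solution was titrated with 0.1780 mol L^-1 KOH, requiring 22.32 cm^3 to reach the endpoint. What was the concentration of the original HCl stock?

n(KOH) = 0.1780 x 0.02232 = 0.003973 mol.
n(HCl) in the aliquot = 0.003973 mol.
[diluted HCl] = 0.003973 / 0.02208 = 0.1799 M.
Dilution factor = 250.0/13.55 = 18.45, so [stock] = 0.1799 x 18.45 = 3.32 M.

3.32 M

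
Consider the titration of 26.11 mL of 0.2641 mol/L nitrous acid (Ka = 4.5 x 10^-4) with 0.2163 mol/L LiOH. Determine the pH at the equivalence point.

n(HNO2) = 0.2641 x 0.02611 = 0.006896 mol; V(LiOH) at equivalence = 0.006896/0.2163 = 0.03188 L.
At equivalence all the acid is converted to NO2-; total volume = 0.02611 + 0.03188 = 0.05799 L, so [NO2-] = 0.006896/0.05799 = 0.1189 M.
Kb = Kw/Ka = 1.0e-14 / 4.5 x 10^-4 = 2.22e-11.
[OH^-] = sqrt(Kb x [NO2-]) = sqrt(2.22e-11 x 0.1189) = 1.63e-6 M.
pOH = 5.79, so pH = 14.00 - 5.79 = 8.21.

8.21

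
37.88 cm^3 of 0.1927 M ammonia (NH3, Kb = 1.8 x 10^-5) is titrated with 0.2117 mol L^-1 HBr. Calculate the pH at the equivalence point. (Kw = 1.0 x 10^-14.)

n(NH3) = 0.1927 x 0.03788 = 0.007299 mol; V(HBr) at equivalence = 0.007299/0.2117 = 0.03448 L.
At equivalence the base is fully converted to NH4+; total volume = 0.07236 L, so [NH4+] = 0.007299/0.07236 = 0.1009 M.
Ka(NH4+) = Kw/Kb = 1.0e-14 / 1.8 x 10^-5 = 5.56e-10.
[H^+] = sqrt(Ka x [NH4+]) = sqrt(5.56e-10 x 0.1009) = 7.49e-6 M.
pH = -log(7.49e-6) = 5.13.

5.13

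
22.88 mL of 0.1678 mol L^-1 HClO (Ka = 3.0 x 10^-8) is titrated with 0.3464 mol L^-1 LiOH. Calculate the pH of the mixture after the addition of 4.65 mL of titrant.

Initial n(HClO) = 0.1678 x 0.02288 = 0.003839 mol.
n(LiOH) added = 0.3464 x 0.004650 = 0.001611 mol, converting that many moles of HClO to ClO-.
Remaining n(HClO) = 0.002229 mol; n(ClO-) = 0.001611 mol.
By Henderson-Hasselbalch, pH = pKa + log([A^-]/[HA]) = 7.52 + log(0.001611/0.002229) = 7.52 + (-0.14) = 7.38.

7.38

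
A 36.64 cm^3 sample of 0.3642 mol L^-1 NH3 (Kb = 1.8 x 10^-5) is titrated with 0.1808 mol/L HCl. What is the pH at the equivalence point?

5.09

n(NH3) = 0.3642 x 0.03664 = 0.01334 mol; V(HCl) at equivalence = 0.01334/0.1808 = 0.07381 L.
At equivalence the base is fully converted to NH4+; total volume = 0.1104 L, so [NH4+] = 0.01334/0.1104 = 0.1208 M.
Ka(NH4+) = Kw/Kb = 1.0e-14 / 1.8 x 10^-5 = 5.56e-10.
[H^+] = sqrt(Ka x [NH4+]) = sqrt(5.56e-10 x 0.1208) = 8.19e-6 M.
pH = -log(8.19e-6) = 5.09.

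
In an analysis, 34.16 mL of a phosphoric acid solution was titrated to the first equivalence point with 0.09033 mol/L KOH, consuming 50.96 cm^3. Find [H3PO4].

0.135 M

n(KOH) = 0.09033 x 0.05096 = 0.004603 mol.
At the first equivalence point, 1 mol OH^- react per mol H3PO4, so n(H3PO4) = 0.004603 / 1 = 0.004603 mol.
[H3PO4] = 0.004603 / 0.03416 L = 0.135 M.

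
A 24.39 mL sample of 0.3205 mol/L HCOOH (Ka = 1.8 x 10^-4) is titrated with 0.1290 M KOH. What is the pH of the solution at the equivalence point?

n(HCOOH) = 0.3205 x 0.02439 = 0.007817 mol; V(KOH) at equivalence = 0.007817/0.1290 = 0.06060 L.
At equivalence all the acid is converted to HCOO-; total volume = 0.02439 + 0.06060 = 0.08499 L, so [HCOO-] = 0.007817/0.08499 = 0.09198 M.
Kb = Kw/Ka = 1.0e-14 / 1.8 x 10^-4 = 5.56e-11.
[OH^-] = sqrt(Kb x [HCOO-]) = sqrt(5.56e-11 x 0.09198) = 2.26e-6 M.
pOH = 5.65, so pH = 14.00 - 5.65 = 8.35.

8.35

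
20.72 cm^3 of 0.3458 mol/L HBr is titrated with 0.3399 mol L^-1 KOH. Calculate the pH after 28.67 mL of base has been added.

n(acid) = 0.3458 x 0.02072 = 0.007165 mol; n(KOH) added = 0.3399 x 0.02867 = 0.009745 mol.
Base is in excess by 0.009745 - 0.007165 = 0.002580 mol in a total volume of 0.04939 L.
[OH^-] = 0.002580/0.04939 = 0.05224 M, so pOH = 1.28 and pH = 14.00 - 1.28 = 12.72.

12.72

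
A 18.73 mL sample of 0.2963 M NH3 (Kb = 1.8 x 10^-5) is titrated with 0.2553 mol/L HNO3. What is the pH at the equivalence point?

5.06

n(NH3) = 0.2963 x 0.01873 = 0.005550 mol; V(HNO3) at equivalence = 0.005550/0.2553 = 0.02174 L.
At equivalence the base is fully converted to NH4+; total volume = 0.04047 L, so [NH4+] = 0.005550/0.04047 = 0.1371 M.
Ka(NH4+) = Kw/Kb = 1.0e-14 / 1.8 x 10^-5 = 5.56e-10.
[H^+] = sqrt(Ka x [NH4+]) = sqrt(5.56e-10 x 0.1371) = 8.73e-6 M.
pH = -log(8.73e-6) = 5.06.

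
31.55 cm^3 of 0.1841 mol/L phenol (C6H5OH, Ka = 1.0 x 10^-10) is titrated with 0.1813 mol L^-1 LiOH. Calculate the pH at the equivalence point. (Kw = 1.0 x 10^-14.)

n(C6H5OH) = 0.1841 x 0.03155 = 0.005808 mol; V(LiOH) at equivalence = 0.005808/0.1813 = 0.03204 L.
At equivalence all the acid is converted to C6H5O-; total volume = 0.03155 + 0.03204 = 0.06359 L, so [C6H5O-] = 0.005808/0.06359 = 0.09134 M.
Kb = Kw/Ka = 1.0e-14 / 1.0 x 10^-10 = 0.000100.
[OH^-] = sqrt(Kb x [C6H5O-]) = sqrt(0.000100 x 0.09134) = 0.00302 M.
pOH = 2.52, so pH = 14.00 - 2.52 = 11.48.

11.48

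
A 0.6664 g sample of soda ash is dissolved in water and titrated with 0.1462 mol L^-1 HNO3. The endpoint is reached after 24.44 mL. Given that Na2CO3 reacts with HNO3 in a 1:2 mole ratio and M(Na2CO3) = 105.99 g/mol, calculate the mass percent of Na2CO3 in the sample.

n(HNO3) = 0.1462 x 0.02444 = 0.003573 mol.
n(Na2CO3) = 0.003573 / 2 = 0.001787 mol.
mass of Na2CO3 = 0.001787 x 105.99 = 0.1894 g.
% purity = 0.1894 / 0.6664 x 100 = 28.4%.

28.4%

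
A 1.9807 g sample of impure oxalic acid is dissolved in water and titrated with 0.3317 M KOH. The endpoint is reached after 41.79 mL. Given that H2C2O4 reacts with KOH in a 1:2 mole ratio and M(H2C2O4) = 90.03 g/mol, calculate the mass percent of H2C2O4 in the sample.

31.5%

n(KOH) = 0.3317 x 0.04179 = 0.01386 mol.
n(H2C2O4) = 0.01386 / 2 = 0.006931 mol.
mass of H2C2O4 = 0.006931 x 90.03 = 0.6240 g.
% purity = 0.6240 / 1.9807 x 100 = 31.5%.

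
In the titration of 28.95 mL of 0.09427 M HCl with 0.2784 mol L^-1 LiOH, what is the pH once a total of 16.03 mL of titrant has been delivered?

n(acid) = 0.09427 x 0.02895 = 0.002729 mol; n(LiOH) added = 0.2784 x 0.01603 = 0.004463 mol.
Base is in excess by 0.004463 - 0.002729 = 0.001734 mol in a total volume of 0.04498 L.
[OH^-] = 0.001734/0.04498 = 0.03854 M, so pOH = 1.41 and pH = 14.00 - 1.41 = 12.59.

12.59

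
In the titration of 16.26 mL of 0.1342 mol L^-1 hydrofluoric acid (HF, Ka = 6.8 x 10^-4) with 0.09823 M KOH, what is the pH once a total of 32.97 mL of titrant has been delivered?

12.33

n(acid) = 0.1342 x 0.01626 = 0.002182 mol; n(KOH) added = 0.09823 x 0.03297 = 0.003239 mol.
Base is in excess by 0.003239 - 0.002182 = 0.001057 mol in a total volume of 0.04923 L.
[OH^-] = 0.001057/0.04923 = 0.02146 M, so pOH = 1.67 and pH = 14.00 - 1.67 = 12.33.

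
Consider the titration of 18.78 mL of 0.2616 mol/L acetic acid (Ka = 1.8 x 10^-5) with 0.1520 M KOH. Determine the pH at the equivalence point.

n(CH3COOH) = 0.2616 x 0.01878 = 0.004913 mol; V(KOH) at equivalence = 0.004913/0.1520 = 0.03232 L.
At equivalence all the acid is converted to CH3COO-; total volume = 0.01878 + 0.03232 = 0.05110 L, so [CH3COO-] = 0.004913/0.05110 = 0.09614 M.
Kb = Kw/Ka = 1.0e-14 / 1.8 x 10^-5 = 5.56e-10.
[OH^-] = sqrt(Kb x [CH3COO-]) = sqrt(5.56e-10 x 0.09614) = 7.31e-6 M.
pOH = 5.14, so pH = 14.00 - 5.14 = 8.86.

8.86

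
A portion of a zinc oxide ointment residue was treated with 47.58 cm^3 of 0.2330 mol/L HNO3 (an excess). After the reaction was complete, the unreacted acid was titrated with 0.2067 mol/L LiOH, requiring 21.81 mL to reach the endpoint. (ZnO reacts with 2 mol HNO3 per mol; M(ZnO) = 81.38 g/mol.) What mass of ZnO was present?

Total n(HNO3) added = 0.2330 x 0.04758 = 0.01109 mol.
n(LiOH) used = 0.2067 x 0.02181 = 0.004508 mol, which equals the excess n(HNO3).
So n(HNO3) consumed by the sample = 0.01109 - 0.004508 = 0.006578 mol.
n(ZnO) = 0.006578 / 2 = 0.003289 mol.
mass = 0.003289 mol x 81.38 g/mol = 0.268 g.

0.268 g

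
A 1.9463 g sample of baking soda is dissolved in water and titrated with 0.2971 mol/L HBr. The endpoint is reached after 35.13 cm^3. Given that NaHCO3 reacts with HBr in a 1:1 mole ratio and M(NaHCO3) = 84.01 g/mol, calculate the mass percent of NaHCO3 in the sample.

45.1%

n(HBr) = 0.2971 x 0.03513 = 0.01044 mol.
n(NaHCO3) = 0.01044 / 1 = 0.01044 mol.
mass of NaHCO3 = 0.01044 x 84.01 = 0.8768 g.
% purity = 0.8768 / 1.9463 x 100 = 45.1%.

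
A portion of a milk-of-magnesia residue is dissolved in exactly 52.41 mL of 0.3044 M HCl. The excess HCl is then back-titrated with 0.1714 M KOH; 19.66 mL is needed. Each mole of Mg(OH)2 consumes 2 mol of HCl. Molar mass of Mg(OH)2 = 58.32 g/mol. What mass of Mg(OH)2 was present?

Total n(HCl) added = 0.3044 x 0.05241 = 0.01595 mol.
n(KOH) used = 0.1714 x 0.01966 = 0.003370 mol, which equals the excess n(HCl).
So n(HCl) consumed by the sample = 0.01595 - 0.003370 = 0.01258 mol.
n(Mg(OH)2) = 0.01258 / 2 = 0.006292 mol.
mass = 0.006292 mol x 58.32 g/mol = 0.367 g.

0.367 g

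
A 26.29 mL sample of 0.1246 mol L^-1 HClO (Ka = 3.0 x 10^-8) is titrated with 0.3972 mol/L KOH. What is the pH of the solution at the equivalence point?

10.25

n(HClO) = 0.1246 x 0.02629 = 0.003276 mol; V(KOH) at equivalence = 0.003276/0.3972 = 0.008247 L.
At equivalence all the acid is converted to ClO-; total volume = 0.02629 + 0.008247 = 0.03454 L, so [ClO-] = 0.003276/0.03454 = 0.09485 M.
Kb = Kw/Ka = 1.0e-14 / 3.0 x 10^-8 = 3.33e-7.
[OH^-] = sqrt(Kb x [ClO-]) = sqrt(3.33e-7 x 0.09485) = 0.000178 M.
pOH = 3.75, so pH = 14.00 - 3.75 = 10.25.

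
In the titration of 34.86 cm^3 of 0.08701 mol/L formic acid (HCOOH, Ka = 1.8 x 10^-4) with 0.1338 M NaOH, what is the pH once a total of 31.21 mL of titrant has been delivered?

n(acid) = 0.08701 x 0.03486 = 0.003033 mol; n(NaOH) added = 0.1338 x 0.03121 = 0.004176 mol.
Base is in excess by 0.004176 - 0.003033 = 0.001143 mol in a total volume of 0.06607 L.
[OH^-] = 0.001143/0.06607 = 0.01730 M, so pOH = 1.76 and pH = 14.00 - 1.76 = 12.24.

12.24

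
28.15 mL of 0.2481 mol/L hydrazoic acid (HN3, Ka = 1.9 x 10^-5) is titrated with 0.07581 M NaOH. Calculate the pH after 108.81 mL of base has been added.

11.97

n(acid) = 0.2481 x 0.02815 = 0.006984 mol; n(NaOH) added = 0.07581 x 0.1088 = 0.008249 mol.
Base is in excess by 0.008249 - 0.006984 = 0.001265 mol in a total volume of 0.1370 L.
[OH^-] = 0.001265/0.1370 = 0.009235 M, so pOH = 2.03 and pH = 14.00 - 2.03 = 11.97.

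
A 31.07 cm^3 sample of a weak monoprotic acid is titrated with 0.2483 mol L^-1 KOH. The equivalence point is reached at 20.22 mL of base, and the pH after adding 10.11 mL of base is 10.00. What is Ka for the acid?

1.0 x 10^-10

10.11 mL is half of the equivalence volume, so this is the half-equivalence point where [HA] = [A^-].
At half-equivalence pH = pKa, so pKa = 10.00.
Ka = 10^(-10.00) = 1.0 x 10^-10.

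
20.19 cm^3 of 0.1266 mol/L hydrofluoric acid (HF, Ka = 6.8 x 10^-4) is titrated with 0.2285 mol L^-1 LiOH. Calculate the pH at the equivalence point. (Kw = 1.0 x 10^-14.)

n(HF) = 0.1266 x 0.02019 = 0.002556 mol; V(LiOH) at equivalence = 0.002556/0.2285 = 0.01119 L.
At equivalence all the acid is converted to F-; total volume = 0.02019 + 0.01119 = 0.03138 L, so [F-] = 0.002556/0.03138 = 0.08146 M.
Kb = Kw/Ka = 1.0e-14 / 6.8 x 10^-4 = 1.47e-11.
[OH^-] = sqrt(Kb x [F-]) = sqrt(1.47e-11 x 0.08146) = 1.09e-6 M.
pOH = 5.96, so pH = 14.00 - 5.96 = 8.04.

8.04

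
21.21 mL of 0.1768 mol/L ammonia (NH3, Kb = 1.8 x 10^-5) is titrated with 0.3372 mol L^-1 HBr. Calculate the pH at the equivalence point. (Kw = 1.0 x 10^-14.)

n(NH3) = 0.1768 x 0.02121 = 0.003750 mol; V(HBr) at equivalence = 0.003750/0.3372 = 0.01112 L.
At equivalence the base is fully converted to NH4+; total volume = 0.03233 L, so [NH4+] = 0.003750/0.03233 = 0.1160 M.
Ka(NH4+) = Kw/Kb = 1.0e-14 / 1.8 x 10^-5 = 5.56e-10.
[H^+] = sqrt(Ka x [NH4+]) = sqrt(5.56e-10 x 0.1160) = 8.03e-6 M.
pH = -log(8.03e-6) = 5.10.

5.10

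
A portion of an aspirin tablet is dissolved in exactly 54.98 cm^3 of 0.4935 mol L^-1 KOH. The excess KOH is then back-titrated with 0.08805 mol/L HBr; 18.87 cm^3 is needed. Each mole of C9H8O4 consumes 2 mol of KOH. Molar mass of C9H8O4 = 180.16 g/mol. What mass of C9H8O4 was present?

Total n(KOH) added = 0.4935 x 0.05498 = 0.02713 mol.
n(HBr) used = 0.08805 x 0.01887 = 0.001662 mol, which equals the excess n(KOH).
So n(KOH) consumed by the sample = 0.02713 - 0.001662 = 0.02547 mol.
n(C9H8O4) = 0.02547 / 2 = 0.01274 mol.
mass = 0.01274 mol x 180.16 g/mol = 2.29 g.

2.29 g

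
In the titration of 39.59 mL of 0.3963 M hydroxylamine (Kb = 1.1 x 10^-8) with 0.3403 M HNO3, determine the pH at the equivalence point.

3.39

n(NH2OH) = 0.3963 x 0.03959 = 0.01569 mol; V(HNO3) at equivalence = 0.01569/0.3403 = 0.04610 L.
At equivalence the base is fully converted to NH3OH+; total volume = 0.08569 L, so [NH3OH+] = 0.01569/0.08569 = 0.1831 M.
Ka(NH3OH+) = Kw/Kb = 1.0e-14 / 1.1 x 10^-8 = 9.09e-7.
[H^+] = sqrt(Ka x [NH3OH+]) = sqrt(9.09e-7 x 0.1831) = 0.000408 M.
pH = -log(0.000408) = 3.39.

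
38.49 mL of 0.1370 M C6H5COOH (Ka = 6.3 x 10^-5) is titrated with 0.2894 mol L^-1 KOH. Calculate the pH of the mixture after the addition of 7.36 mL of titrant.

4.03

Initial n(C6H5COOH) = 0.1370 x 0.03849 = 0.005273 mol.
n(KOH) added = 0.2894 x 0.007360 = 0.002130 mol, converting that many moles of C6H5COOH to C6H5COO-.
Remaining n(C6H5COOH) = 0.003143 mol; n(C6H5COO-) = 0.002130 mol.
By Henderson-Hasselbalch, pH = pKa + log([A^-]/[HA]) = 4.20 + log(0.002130/0.003143) = 4.20 + (-0.17) = 4.03.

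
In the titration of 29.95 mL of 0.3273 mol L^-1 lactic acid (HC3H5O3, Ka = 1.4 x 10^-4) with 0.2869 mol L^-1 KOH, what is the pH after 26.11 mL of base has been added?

Initial n(HC3H5O3) = 0.3273 x 0.02995 = 0.009803 mol.
n(KOH) added = 0.2869 x 0.02611 = 0.007491 mol, converting that many moles of HC3H5O3 to C3H5O3-.
Remaining n(HC3H5O3) = 0.002312 mol; n(C3H5O3-) = 0.007491 mol.
By Henderson-Hasselbalch, pH = pKa + log([A^-]/[HA]) = 3.85 + log(0.007491/0.002312) = 3.85 + (+0.51) = 4.36.

4.36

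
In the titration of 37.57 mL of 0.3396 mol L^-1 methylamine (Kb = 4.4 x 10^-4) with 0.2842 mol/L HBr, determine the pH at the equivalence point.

5.73

n(CH3NH2) = 0.3396 x 0.03757 = 0.01276 mol; V(HBr) at equivalence = 0.01276/0.2842 = 0.04489 L.
At equivalence the base is fully converted to CH3NH3+; total volume = 0.08246 L, so [CH3NH3+] = 0.01276/0.08246 = 0.1547 M.
Ka(CH3NH3+) = Kw/Kb = 1.0e-14 / 4.4 x 10^-4 = 2.27e-11.
[H^+] = sqrt(Ka x [CH3NH3+]) = sqrt(2.27e-11 x 0.1547) = 1.88e-6 M.
pH = -log(1.88e-6) = 5.73.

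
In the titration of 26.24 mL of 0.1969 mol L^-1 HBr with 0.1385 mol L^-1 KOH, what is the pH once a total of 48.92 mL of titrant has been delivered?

n(acid) = 0.1969 x 0.02624 = 0.005167 mol; n(KOH) added = 0.1385 x 0.04892 = 0.006775 mol.
Base is in excess by 0.006775 - 0.005167 = 0.001609 mol in a total volume of 0.07516 L.
[OH^-] = 0.001609/0.07516 = 0.02140 M, so pOH = 1.67 and pH = 14.00 - 1.67 = 12.33.

12.33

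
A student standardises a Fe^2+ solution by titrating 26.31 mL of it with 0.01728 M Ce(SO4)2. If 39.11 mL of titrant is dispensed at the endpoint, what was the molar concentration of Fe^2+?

n(Ce(SO4)2) = 0.01728 x 0.03911 = 0.0006758 mol.
From the balanced equation, 1 mol Ce(SO4)2 reacts with 1 mol Fe^2+, so n(Fe^2+) = 0.0006758 x 1/1 = 0.0006758 mol.
[Fe^2+] = 0.0006758 / 0.02631 L = 0.0257 M.

0.0257 M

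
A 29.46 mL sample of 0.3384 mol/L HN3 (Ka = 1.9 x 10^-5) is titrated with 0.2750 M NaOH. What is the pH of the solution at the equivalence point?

8.95

n(HN3) = 0.3384 x 0.02946 = 0.009969 mol; V(NaOH) at equivalence = 0.009969/0.2750 = 0.03625 L.
At equivalence all the acid is converted to N3-; total volume = 0.02946 + 0.03625 = 0.06571 L, so [N3-] = 0.009969/0.06571 = 0.1517 M.
Kb = Kw/Ka = 1.0e-14 / 1.9 x 10^-5 = 5.26e-10.
[OH^-] = sqrt(Kb x [N3-]) = sqrt(5.26e-10 x 0.1517) = 8.94e-6 M.
pOH = 5.05, so pH = 14.00 - 5.05 = 8.95.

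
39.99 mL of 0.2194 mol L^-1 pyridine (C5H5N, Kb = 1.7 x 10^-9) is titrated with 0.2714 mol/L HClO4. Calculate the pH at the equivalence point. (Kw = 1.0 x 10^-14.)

n(C5H5N) = 0.2194 x 0.03999 = 0.008774 mol; V(HClO4) at equivalence = 0.008774/0.2714 = 0.03233 L.
At equivalence the base is fully converted to C5H5NH+; total volume = 0.07232 L, so [C5H5NH+] = 0.008774/0.07232 = 0.1213 M.
Ka(C5H5NH+) = Kw/Kb = 1.0e-14 / 1.7 x 10^-9 = 5.88e-6.
[H^+] = sqrt(Ka x [C5H5NH+]) = sqrt(5.88e-6 x 0.1213) = 0.000845 M.
pH = -log(0.000845) = 3.07.

3.07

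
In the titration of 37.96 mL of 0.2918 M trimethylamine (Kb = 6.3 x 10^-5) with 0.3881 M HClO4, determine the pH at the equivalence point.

n((CH3)3N) = 0.2918 x 0.03796 = 0.01108 mol; V(HClO4) at equivalence = 0.01108/0.3881 = 0.02854 L.
At equivalence the base is fully converted to (CH3)3NH+; total volume = 0.06650 L, so [(CH3)3NH+] = 0.01108/0.06650 = 0.1666 M.
Ka((CH3)3NH+) = Kw/Kb = 1.0e-14 / 6.3 x 10^-5 = 1.59e-10.
[H^+] = sqrt(Ka x [(CH3)3NH+]) = sqrt(1.59e-10 x 0.1666) = 5.14e-6 M.
pH = -log(5.14e-6) = 5.29.

5.29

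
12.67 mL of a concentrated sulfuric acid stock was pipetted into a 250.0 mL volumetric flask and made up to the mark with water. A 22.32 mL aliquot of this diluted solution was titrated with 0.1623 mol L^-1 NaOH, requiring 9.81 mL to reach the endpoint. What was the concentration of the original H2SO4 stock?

n(NaOH) = 0.1623 x 0.009810 = 0.001592 mol.
n(H2SO4) in the aliquot = 0.001592 x 1/2 = 0.0007961 mol.
[diluted H2SO4] = 0.0007961 / 0.02232 = 0.03567 M.
Dilution factor = 250.0/12.67 = 19.73, so [stock] = 0.03567 x 19.73 = 0.704 M.

0.704 M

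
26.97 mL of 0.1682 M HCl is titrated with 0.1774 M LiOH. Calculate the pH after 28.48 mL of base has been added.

n(acid) = 0.1682 x 0.02697 = 0.004536 mol; n(LiOH) added = 0.1774 x 0.02848 = 0.005052 mol.
Base is in excess by 0.005052 - 0.004536 = 0.0005160 mol in a total volume of 0.05545 L.
[OH^-] = 0.0005160/0.05545 = 0.009306 M, so pOH = 2.03 and pH = 14.00 - 2.03 = 11.97.

11.97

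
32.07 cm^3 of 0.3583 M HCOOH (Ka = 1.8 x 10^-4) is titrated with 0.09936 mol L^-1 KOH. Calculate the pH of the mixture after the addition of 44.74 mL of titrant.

Initial n(HCOOH) = 0.3583 x 0.03207 = 0.01149 mol.
n(KOH) added = 0.09936 x 0.04474 = 0.004445 mol, converting that many moles of HCOOH to HCOO-.
Remaining n(HCOOH) = 0.007045 mol; n(HCOO-) = 0.004445 mol.
By Henderson-Hasselbalch, pH = pKa + log([A^-]/[HA]) = 3.74 + log(0.004445/0.007045) = 3.74 + (-0.20) = 3.54.

3.54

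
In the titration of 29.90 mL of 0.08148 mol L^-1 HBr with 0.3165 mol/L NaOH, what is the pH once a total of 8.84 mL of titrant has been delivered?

n(acid) = 0.08148 x 0.02990 = 0.002436 mol; n(NaOH) added = 0.3165 x 0.008840 = 0.002798 mol.
Base is in excess by 0.002798 - 0.002436 = 0.0003616 mol in a total volume of 0.03874 L.
[OH^-] = 0.0003616/0.03874 = 0.009334 M, so pOH = 2.03 and pH = 14.00 - 2.03 = 11.97.

11.97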